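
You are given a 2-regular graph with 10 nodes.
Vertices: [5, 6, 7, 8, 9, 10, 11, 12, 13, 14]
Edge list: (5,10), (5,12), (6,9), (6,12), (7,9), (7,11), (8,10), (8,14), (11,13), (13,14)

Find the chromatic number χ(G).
χ(G) = 2

Clique number ω(G) = 2 (lower bound: χ ≥ ω).
The graph is bipartite (no odd cycle), so 2 colors suffice: χ(G) = 2.
A valid 2-coloring: color 1: [5, 6, 7, 8, 13]; color 2: [9, 10, 11, 12, 14].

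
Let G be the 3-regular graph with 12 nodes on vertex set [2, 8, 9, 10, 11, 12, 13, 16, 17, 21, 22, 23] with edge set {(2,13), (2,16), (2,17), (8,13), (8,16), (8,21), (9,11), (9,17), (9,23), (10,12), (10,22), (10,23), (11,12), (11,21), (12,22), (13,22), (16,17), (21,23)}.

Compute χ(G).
χ(G) = 3

Clique number ω(G) = 3 (lower bound: χ ≥ ω).
The clique on [2, 16, 17] has size 3, forcing χ ≥ 3, and the coloring below uses 3 colors, so χ(G) = 3.
A valid 3-coloring: color 1: [2, 8, 9, 12]; color 2: [11, 16, 22, 23]; color 3: [10, 13, 17, 21].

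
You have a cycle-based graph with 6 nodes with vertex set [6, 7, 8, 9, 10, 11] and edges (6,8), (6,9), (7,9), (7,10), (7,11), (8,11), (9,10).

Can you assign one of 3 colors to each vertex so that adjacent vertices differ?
Yes, G is 3-colorable

A valid 3-coloring: color 1: [9, 11]; color 2: [7, 8]; color 3: [6, 10].
(χ(G) = 3 ≤ 3.)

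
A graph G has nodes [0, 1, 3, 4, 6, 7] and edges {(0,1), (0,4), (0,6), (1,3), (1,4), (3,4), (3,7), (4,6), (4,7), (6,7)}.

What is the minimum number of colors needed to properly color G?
Clique number ω(G) = 3 (lower bound: χ ≥ ω).
Odd cycle [6, 7, 3, 1, 0] needs 3 colors (χ ≥ 3).
Vertex 4 is adjacent to every vertex of [0, 1, 3, 6, 7], which already need 3 colors among themselves, so 4 needs a new color (χ ≥ 4).
The coloring below uses 4 colors, so χ(G) = 4.
A valid 4-coloring: color 1: [4]; color 2: [1, 6]; color 3: [0, 7]; color 4: [3].

χ(G) = 4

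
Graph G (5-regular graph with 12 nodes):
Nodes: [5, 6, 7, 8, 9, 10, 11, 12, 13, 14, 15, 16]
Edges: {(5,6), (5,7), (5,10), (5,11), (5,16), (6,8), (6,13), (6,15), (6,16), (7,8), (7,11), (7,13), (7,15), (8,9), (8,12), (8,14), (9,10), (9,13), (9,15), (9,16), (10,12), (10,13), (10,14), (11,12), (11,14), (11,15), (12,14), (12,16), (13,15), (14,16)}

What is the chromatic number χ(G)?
Clique number ω(G) = 3 (lower bound: χ ≥ ω).
Suppose a proper 3-coloring c exists. The clique [5, 6, 16] takes 3 distinct colors; by symmetry let c(5) = 1, c(6) = 2, c(16) = 3.
- Vertex 7: neighbors [5] already have colors [1]; try each remaining color.
- Case c(7) = 2:
  - Vertex 11: neighbors [5, 7] already have colors [1, 2] ⇒ c(11) = 3.
  - Vertex 15: neighbors [6, 11] already have colors [2, 3] ⇒ c(15) = 1.
  - Vertex 9: neighbors [15, 16] already have colors [1, 3] ⇒ c(9) = 2.
  - Vertex 10: neighbors [5, 9] already have colors [1, 2] ⇒ c(10) = 3.
  - Vertex 13: neighbors [15, 6, 10] already have colors [1, 2, 3] — all 3 colors blocked. Contradiction.
- Case c(7) = 3:
  - Vertex 8: neighbors [6, 7] already have colors [2, 3] ⇒ c(8) = 1.
  - Vertex 9: neighbors [8, 16] already have colors [1, 3] ⇒ c(9) = 2.
  - Vertex 10: neighbors [5, 9] already have colors [1, 2] ⇒ c(10) = 3.
  - Vertex 11: neighbors [5, 7] already have colors [1, 3] ⇒ c(11) = 2.
  - Vertex 12: neighbors [8, 11, 10] already have colors [1, 2, 3] — all 3 colors blocked. Contradiction.
Every case ends in a contradiction, so G has no proper 3-coloring (χ ≥ 4).
The coloring below uses 4 colors, so χ(G) = 4.
A valid 4-coloring: color 1: [6, 7, 9, 12]; color 2: [8, 10, 15, 16]; color 3: [11, 13]; color 4: [5, 14].

χ(G) = 4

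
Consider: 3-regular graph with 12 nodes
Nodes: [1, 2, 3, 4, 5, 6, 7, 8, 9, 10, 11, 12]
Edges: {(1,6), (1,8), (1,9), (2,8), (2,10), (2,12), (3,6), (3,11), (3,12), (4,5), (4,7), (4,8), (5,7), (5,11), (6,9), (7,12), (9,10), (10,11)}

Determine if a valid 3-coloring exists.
A valid 3-coloring: color 1: [2, 7, 9, 11]; color 2: [5, 6, 8, 10, 12]; color 3: [1, 3, 4].
(χ(G) = 3 ≤ 3.)

Yes, G is 3-colorable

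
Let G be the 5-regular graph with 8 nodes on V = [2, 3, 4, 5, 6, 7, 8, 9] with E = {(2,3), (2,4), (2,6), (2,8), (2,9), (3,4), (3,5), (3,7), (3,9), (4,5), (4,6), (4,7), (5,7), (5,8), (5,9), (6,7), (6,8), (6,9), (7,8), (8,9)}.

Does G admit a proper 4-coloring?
Yes, G is 4-colorable

A valid 4-coloring: color 1: [3, 6]; color 2: [2, 5]; color 3: [7, 9]; color 4: [4, 8].
(χ(G) = 4 ≤ 4.)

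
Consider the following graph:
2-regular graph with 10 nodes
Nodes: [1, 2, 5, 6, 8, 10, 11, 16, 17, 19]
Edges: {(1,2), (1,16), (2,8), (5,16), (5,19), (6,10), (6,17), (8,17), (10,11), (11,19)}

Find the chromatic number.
Clique number ω(G) = 2 (lower bound: χ ≥ ω).
The graph is bipartite (no odd cycle), so 2 colors suffice: χ(G) = 2.
A valid 2-coloring: color 1: [1, 5, 6, 8, 11]; color 2: [2, 10, 16, 17, 19].

χ(G) = 2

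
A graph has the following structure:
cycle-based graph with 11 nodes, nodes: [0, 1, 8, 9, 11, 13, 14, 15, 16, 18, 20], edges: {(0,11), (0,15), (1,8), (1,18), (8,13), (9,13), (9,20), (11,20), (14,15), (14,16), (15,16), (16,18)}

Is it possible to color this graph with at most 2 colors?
No, G is not 2-colorable

The clique on vertices [14, 15, 16] has size 3 > 2, so it alone needs 3 colors.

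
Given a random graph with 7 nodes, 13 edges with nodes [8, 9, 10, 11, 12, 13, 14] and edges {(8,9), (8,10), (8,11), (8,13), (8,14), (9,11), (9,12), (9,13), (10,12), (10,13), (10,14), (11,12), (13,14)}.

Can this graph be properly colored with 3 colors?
No, G is not 3-colorable

The clique on vertices [8, 10, 13, 14] has size 4 > 3, so it alone needs 4 colors.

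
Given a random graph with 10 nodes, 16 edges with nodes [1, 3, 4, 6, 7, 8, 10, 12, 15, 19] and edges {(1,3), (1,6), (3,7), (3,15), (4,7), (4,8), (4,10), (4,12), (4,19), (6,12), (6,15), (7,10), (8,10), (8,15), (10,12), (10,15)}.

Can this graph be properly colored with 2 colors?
No, G is not 2-colorable

The clique on vertices [4, 8, 10] has size 3 > 2, so it alone needs 3 colors.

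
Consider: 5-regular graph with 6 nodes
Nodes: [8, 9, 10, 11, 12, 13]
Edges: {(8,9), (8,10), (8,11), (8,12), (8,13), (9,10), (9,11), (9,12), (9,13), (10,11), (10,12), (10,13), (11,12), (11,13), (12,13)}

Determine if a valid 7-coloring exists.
A valid 7-coloring: color 1: [8]; color 2: [11]; color 3: [10]; color 4: [12]; color 5: [13]; color 6: [9].
(χ(G) = 6 ≤ 7.)

Yes, G is 7-colorable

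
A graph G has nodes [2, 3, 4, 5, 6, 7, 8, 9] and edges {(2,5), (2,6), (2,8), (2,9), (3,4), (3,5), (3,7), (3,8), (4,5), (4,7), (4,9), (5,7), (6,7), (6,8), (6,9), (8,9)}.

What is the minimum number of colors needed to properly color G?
Clique number ω(G) = 4 (lower bound: χ ≥ ω).
The clique on [2, 6, 8, 9] has size 4, forcing χ ≥ 4, and the coloring below uses 4 colors, so χ(G) = 4.
A valid 4-coloring: color 1: [7, 9]; color 2: [2, 4]; color 3: [3, 6]; color 4: [5, 8].

χ(G) = 4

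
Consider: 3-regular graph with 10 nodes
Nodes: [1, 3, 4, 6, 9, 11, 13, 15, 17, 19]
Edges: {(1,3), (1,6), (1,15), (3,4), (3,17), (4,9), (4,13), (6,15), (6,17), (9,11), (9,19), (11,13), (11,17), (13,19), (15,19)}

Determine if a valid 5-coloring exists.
Yes, G is 5-colorable

A valid 5-coloring: color 1: [4, 6, 11, 19]; color 2: [1, 9, 13, 17]; color 3: [3, 15].
(χ(G) = 3 ≤ 5.)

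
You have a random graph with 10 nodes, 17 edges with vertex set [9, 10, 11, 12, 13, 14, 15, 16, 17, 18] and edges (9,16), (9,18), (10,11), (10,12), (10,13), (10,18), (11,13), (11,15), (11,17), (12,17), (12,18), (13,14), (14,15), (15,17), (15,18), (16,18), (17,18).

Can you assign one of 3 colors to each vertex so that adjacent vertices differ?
Yes, G is 3-colorable

A valid 3-coloring: color 1: [11, 14, 18]; color 2: [10, 16, 17]; color 3: [9, 12, 13, 15].
(χ(G) = 3 ≤ 3.)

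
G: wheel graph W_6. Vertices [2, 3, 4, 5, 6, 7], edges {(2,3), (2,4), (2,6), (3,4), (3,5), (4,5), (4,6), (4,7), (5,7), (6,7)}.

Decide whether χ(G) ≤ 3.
Odd cycle [2, 3, 5, 7, 6] needs 3 colors (χ ≥ 3).
Vertex 4 is adjacent to every vertex of [2, 3, 5, 6, 7], which already need 3 colors among themselves, so 4 needs a new color (χ ≥ 4).
Hence χ(G) ≥ 4 > 3, so no proper 3-coloring exists.

No, G is not 3-colorable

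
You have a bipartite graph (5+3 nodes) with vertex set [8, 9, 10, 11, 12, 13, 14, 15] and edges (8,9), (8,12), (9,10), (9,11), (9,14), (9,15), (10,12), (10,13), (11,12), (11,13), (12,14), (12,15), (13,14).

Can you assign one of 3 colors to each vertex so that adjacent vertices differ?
Yes, G is 3-colorable

A valid 3-coloring: color 1: [9, 12, 13]; color 2: [8, 10, 11, 14, 15].
(χ(G) = 2 ≤ 3.)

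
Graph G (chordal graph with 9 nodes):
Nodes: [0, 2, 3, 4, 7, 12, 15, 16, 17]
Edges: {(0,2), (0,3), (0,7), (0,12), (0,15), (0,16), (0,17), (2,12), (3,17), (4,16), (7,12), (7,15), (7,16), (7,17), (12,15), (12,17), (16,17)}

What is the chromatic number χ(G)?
χ(G) = 4

Clique number ω(G) = 4 (lower bound: χ ≥ ω).
The clique on [0, 7, 16, 17] has size 4, forcing χ ≥ 4, and the coloring below uses 4 colors, so χ(G) = 4.
A valid 4-coloring: color 1: [0, 4]; color 2: [2, 15, 17]; color 3: [3, 7]; color 4: [12, 16].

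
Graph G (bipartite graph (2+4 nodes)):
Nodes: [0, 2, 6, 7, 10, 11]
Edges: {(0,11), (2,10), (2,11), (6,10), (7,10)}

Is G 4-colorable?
Yes, G is 4-colorable

A valid 4-coloring: color 1: [10, 11]; color 2: [0, 2, 6, 7].
(χ(G) = 2 ≤ 4.)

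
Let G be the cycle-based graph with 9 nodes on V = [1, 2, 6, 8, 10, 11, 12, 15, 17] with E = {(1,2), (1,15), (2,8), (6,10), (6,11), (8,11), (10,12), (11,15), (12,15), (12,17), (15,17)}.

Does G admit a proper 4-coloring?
Yes, G is 4-colorable

A valid 4-coloring: color 1: [2, 10, 15]; color 2: [1, 11, 12]; color 3: [6, 8, 17].
(χ(G) = 3 ≤ 4.)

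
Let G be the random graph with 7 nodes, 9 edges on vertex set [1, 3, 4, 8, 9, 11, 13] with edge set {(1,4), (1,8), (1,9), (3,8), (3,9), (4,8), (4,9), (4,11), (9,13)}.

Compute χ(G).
Clique number ω(G) = 3 (lower bound: χ ≥ ω).
The clique on [1, 4, 8] has size 3, forcing χ ≥ 3, and the coloring below uses 3 colors, so χ(G) = 3.
A valid 3-coloring: color 1: [8, 9, 11]; color 2: [3, 4, 13]; color 3: [1].

χ(G) = 3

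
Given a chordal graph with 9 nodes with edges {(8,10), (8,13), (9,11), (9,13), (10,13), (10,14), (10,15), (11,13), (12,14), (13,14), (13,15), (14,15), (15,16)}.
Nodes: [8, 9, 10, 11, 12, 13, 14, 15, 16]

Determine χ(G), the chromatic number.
Clique number ω(G) = 4 (lower bound: χ ≥ ω).
The clique on [10, 13, 14, 15] has size 4, forcing χ ≥ 4, and the coloring below uses 4 colors, so χ(G) = 4.
A valid 4-coloring: color 1: [12, 13, 16]; color 2: [9, 10]; color 3: [8, 11, 14]; color 4: [15].

χ(G) = 4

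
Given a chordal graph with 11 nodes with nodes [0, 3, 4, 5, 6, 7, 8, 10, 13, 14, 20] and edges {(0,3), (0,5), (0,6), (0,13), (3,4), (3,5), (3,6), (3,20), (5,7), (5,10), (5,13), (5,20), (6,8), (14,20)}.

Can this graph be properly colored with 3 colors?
Yes, G is 3-colorable

A valid 3-coloring: color 1: [4, 5, 6, 14]; color 2: [3, 7, 8, 10, 13]; color 3: [0, 20].
(χ(G) = 3 ≤ 3.)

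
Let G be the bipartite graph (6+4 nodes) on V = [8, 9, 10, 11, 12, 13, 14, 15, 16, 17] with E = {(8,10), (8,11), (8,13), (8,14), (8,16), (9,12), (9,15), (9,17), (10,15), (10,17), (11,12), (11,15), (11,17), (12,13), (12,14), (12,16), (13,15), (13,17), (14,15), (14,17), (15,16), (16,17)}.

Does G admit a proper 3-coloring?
Yes, G is 3-colorable

A valid 3-coloring: color 1: [8, 12, 15, 17]; color 2: [9, 10, 11, 13, 14, 16].
(χ(G) = 2 ≤ 3.)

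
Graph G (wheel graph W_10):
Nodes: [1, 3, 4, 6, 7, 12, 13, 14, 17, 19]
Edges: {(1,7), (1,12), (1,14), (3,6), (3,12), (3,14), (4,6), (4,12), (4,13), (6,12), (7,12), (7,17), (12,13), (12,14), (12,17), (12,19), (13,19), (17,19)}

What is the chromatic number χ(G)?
Clique number ω(G) = 3 (lower bound: χ ≥ ω).
Odd cycle [7, 17, 19, 13, 4, 6, 3, 14, 1] needs 3 colors (χ ≥ 3).
Vertex 12 is adjacent to every vertex of [1, 3, 4, 6, 7, 13, 14, 17, 19], which already need 3 colors among themselves, so 12 needs a new color (χ ≥ 4).
The coloring below uses 4 colors, so χ(G) = 4.
A valid 4-coloring: color 1: [12]; color 2: [4, 7, 14, 19]; color 3: [1, 6, 13, 17]; color 4: [3].

χ(G) = 4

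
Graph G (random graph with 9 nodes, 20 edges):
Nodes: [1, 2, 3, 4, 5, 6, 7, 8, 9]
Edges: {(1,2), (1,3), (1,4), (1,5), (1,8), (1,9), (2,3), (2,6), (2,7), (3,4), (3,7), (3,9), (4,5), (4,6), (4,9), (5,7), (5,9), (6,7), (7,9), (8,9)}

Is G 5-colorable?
Yes, G is 5-colorable

A valid 5-coloring: color 1: [6, 9]; color 2: [1, 7]; color 3: [2, 4, 8]; color 4: [3, 5].
(χ(G) = 4 ≤ 5.)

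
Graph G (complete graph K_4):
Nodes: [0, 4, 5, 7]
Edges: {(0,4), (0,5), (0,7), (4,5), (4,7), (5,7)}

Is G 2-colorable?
The clique on vertices [0, 4, 5, 7] has size 4 > 2, so it alone needs 4 colors.

No, G is not 2-colorable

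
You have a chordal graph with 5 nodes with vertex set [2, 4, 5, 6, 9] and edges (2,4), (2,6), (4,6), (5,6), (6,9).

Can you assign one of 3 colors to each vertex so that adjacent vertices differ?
A valid 3-coloring: color 1: [6]; color 2: [2, 5, 9]; color 3: [4].
(χ(G) = 3 ≤ 3.)

Yes, G is 3-colorable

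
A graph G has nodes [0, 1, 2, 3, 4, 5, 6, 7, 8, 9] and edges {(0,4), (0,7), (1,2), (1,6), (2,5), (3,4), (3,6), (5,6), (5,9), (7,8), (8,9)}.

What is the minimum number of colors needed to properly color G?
χ(G) = 2

Clique number ω(G) = 2 (lower bound: χ ≥ ω).
The graph is bipartite (no odd cycle), so 2 colors suffice: χ(G) = 2.
A valid 2-coloring: color 1: [0, 1, 3, 5, 8]; color 2: [2, 4, 6, 7, 9].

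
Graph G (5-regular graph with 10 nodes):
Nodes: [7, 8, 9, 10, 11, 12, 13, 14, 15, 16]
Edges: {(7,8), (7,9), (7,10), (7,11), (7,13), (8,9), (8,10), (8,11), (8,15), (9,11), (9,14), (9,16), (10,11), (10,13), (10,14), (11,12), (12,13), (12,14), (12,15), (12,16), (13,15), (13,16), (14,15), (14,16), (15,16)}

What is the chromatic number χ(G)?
χ(G) = 4

Clique number ω(G) = 4 (lower bound: χ ≥ ω).
The clique on [7, 8, 9, 11] has size 4, forcing χ ≥ 4, and the coloring below uses 4 colors, so χ(G) = 4.
A valid 4-coloring: color 1: [9, 10, 15]; color 2: [8, 12]; color 3: [11, 13, 14]; color 4: [7, 16].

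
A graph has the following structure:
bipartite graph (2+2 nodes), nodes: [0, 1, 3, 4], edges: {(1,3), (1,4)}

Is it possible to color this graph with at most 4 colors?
A valid 4-coloring: color 1: [0, 1]; color 2: [3, 4].
(χ(G) = 2 ≤ 4.)

Yes, G is 4-colorable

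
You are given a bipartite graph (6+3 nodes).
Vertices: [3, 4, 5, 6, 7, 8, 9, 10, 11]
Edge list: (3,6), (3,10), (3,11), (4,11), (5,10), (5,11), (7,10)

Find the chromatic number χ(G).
χ(G) = 2

Clique number ω(G) = 2 (lower bound: χ ≥ ω).
The graph is bipartite (no odd cycle), so 2 colors suffice: χ(G) = 2.
A valid 2-coloring: color 1: [3, 4, 5, 7, 8, 9]; color 2: [6, 10, 11].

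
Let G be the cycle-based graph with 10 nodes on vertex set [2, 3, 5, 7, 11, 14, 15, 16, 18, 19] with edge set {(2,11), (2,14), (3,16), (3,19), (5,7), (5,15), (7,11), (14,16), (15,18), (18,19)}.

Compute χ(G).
Clique number ω(G) = 2 (lower bound: χ ≥ ω).
The graph is bipartite (no odd cycle), so 2 colors suffice: χ(G) = 2.
A valid 2-coloring: color 1: [3, 5, 11, 14, 18]; color 2: [2, 7, 15, 16, 19].

χ(G) = 2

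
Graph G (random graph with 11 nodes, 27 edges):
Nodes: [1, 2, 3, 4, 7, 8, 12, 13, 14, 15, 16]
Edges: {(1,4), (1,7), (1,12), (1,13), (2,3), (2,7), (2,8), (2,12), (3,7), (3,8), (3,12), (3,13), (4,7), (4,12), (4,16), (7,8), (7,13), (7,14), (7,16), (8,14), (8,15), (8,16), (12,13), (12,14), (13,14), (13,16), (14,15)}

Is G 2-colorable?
The clique on vertices [2, 3, 7, 8] has size 4 > 2, so it alone needs 4 colors.

No, G is not 2-colorable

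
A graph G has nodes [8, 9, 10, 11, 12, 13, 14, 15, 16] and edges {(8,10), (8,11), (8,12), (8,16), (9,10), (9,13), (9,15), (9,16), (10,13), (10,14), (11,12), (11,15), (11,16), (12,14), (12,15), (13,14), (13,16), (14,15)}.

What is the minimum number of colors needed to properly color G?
Clique number ω(G) = 3 (lower bound: χ ≥ ω).
The clique on [8, 11, 16] has size 3, forcing χ ≥ 3, and the coloring below uses 3 colors, so χ(G) = 3.
A valid 3-coloring: color 1: [9, 11, 14]; color 2: [8, 13, 15]; color 3: [10, 12, 16].

χ(G) = 3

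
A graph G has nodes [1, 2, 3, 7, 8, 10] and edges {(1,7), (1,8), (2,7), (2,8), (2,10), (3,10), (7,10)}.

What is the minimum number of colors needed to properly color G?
χ(G) = 3

Clique number ω(G) = 3 (lower bound: χ ≥ ω).
The clique on [2, 7, 10] has size 3, forcing χ ≥ 3, and the coloring below uses 3 colors, so χ(G) = 3.
A valid 3-coloring: color 1: [8, 10]; color 2: [3, 7]; color 3: [1, 2].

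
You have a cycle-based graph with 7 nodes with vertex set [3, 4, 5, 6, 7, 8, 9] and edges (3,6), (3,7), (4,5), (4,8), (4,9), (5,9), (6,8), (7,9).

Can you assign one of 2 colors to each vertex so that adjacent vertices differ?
No, G is not 2-colorable

The clique on vertices [4, 5, 9] has size 3 > 2, so it alone needs 3 colors.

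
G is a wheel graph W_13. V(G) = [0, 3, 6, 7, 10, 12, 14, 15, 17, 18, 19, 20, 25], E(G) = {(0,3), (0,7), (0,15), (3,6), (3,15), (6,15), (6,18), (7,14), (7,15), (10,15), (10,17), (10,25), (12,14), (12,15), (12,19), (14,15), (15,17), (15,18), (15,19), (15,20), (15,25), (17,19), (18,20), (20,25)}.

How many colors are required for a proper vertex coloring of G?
Clique number ω(G) = 3 (lower bound: χ ≥ ω).
The clique on [0, 3, 15] has size 3, forcing χ ≥ 3, and the coloring below uses 3 colors, so χ(G) = 3.
A valid 3-coloring: color 1: [15]; color 2: [0, 6, 10, 14, 19, 20]; color 3: [3, 7, 12, 17, 18, 25].

χ(G) = 3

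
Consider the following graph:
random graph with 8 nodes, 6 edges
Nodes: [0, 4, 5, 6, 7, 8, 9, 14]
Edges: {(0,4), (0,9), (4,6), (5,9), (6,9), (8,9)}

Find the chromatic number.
χ(G) = 2

Clique number ω(G) = 2 (lower bound: χ ≥ ω).
The graph is bipartite (no odd cycle), so 2 colors suffice: χ(G) = 2.
A valid 2-coloring: color 1: [4, 7, 9, 14]; color 2: [0, 5, 6, 8].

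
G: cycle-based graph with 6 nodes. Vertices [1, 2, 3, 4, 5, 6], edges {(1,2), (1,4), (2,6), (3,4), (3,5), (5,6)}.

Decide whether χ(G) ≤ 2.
A valid 2-coloring: color 1: [1, 3, 6]; color 2: [2, 4, 5].
(χ(G) = 2 ≤ 2.)

Yes, G is 2-colorable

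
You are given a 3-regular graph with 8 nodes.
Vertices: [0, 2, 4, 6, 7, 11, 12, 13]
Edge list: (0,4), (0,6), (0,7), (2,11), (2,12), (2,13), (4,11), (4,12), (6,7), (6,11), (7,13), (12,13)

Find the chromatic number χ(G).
χ(G) = 3

Clique number ω(G) = 3 (lower bound: χ ≥ ω).
The clique on [0, 6, 7] has size 3, forcing χ ≥ 3, and the coloring below uses 3 colors, so χ(G) = 3.
A valid 3-coloring: color 1: [2, 4, 6]; color 2: [7, 11, 12]; color 3: [0, 13].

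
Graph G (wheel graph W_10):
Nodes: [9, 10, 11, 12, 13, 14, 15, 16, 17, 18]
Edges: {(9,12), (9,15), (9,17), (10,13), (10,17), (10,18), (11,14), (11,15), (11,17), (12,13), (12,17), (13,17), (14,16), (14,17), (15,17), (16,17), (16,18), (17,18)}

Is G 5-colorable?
A valid 5-coloring: color 1: [17]; color 2: [9, 11, 13, 18]; color 3: [10, 12, 14, 15]; color 4: [16].
(χ(G) = 4 ≤ 5.)

Yes, G is 5-colorable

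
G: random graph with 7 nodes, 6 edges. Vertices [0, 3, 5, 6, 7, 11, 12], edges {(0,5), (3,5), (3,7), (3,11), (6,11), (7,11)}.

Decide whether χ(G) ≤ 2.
The clique on vertices [3, 7, 11] has size 3 > 2, so it alone needs 3 colors.

No, G is not 2-colorable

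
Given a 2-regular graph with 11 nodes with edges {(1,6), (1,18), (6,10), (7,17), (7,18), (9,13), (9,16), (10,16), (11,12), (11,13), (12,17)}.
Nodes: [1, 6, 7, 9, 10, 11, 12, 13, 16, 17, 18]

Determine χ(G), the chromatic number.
χ(G) = 3

Clique number ω(G) = 2 (lower bound: χ ≥ ω).
Odd cycle [7, 17, 12, 11, 13, 9, 16, 10, 6, 1, 18] needs 3 colors (χ ≥ 3).
The coloring below uses 3 colors, so χ(G) = 3.
A valid 3-coloring: color 1: [1, 9, 10, 11, 17]; color 2: [6, 12, 13, 16, 18]; color 3: [7].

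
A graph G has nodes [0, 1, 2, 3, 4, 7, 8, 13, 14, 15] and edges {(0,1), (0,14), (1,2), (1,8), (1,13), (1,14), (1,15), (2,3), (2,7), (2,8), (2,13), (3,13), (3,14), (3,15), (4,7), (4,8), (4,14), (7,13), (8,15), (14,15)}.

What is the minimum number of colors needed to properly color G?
χ(G) = 3

Clique number ω(G) = 3 (lower bound: χ ≥ ω).
The clique on [0, 1, 14] has size 3, forcing χ ≥ 3, and the coloring below uses 3 colors, so χ(G) = 3.
A valid 3-coloring: color 1: [1, 3, 7]; color 2: [8, 13, 14]; color 3: [0, 2, 4, 15].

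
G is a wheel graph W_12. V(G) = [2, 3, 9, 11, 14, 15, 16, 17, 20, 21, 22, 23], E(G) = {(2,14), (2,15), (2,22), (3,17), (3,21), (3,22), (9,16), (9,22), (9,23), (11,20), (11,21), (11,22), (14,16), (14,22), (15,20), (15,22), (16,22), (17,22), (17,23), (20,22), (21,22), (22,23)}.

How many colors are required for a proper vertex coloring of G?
χ(G) = 4

Clique number ω(G) = 3 (lower bound: χ ≥ ω).
Odd cycle [16, 14, 2, 15, 20, 11, 21, 3, 17, 23, 9] needs 3 colors (χ ≥ 3).
Vertex 22 is adjacent to every vertex of [2, 3, 9, 11, 14, 15, 16, 17, 20, 21, 23], which already need 3 colors among themselves, so 22 needs a new color (χ ≥ 4).
The coloring below uses 4 colors, so χ(G) = 4.
A valid 4-coloring: color 1: [22]; color 2: [2, 16, 20, 21, 23]; color 3: [3, 9, 11, 14, 15]; color 4: [17].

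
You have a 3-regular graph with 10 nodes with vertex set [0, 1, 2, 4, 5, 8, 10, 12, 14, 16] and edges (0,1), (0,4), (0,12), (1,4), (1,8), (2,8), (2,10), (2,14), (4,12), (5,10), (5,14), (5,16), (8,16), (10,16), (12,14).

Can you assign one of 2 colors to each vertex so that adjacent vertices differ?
No, G is not 2-colorable

The clique on vertices [0, 1, 4] has size 3 > 2, so it alone needs 3 colors.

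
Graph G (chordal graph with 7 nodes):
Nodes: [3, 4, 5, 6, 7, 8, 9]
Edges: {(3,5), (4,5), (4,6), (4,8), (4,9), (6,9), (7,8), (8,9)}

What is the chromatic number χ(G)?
χ(G) = 3

Clique number ω(G) = 3 (lower bound: χ ≥ ω).
The clique on [4, 8, 9] has size 3, forcing χ ≥ 3, and the coloring below uses 3 colors, so χ(G) = 3.
A valid 3-coloring: color 1: [3, 4, 7]; color 2: [5, 9]; color 3: [6, 8].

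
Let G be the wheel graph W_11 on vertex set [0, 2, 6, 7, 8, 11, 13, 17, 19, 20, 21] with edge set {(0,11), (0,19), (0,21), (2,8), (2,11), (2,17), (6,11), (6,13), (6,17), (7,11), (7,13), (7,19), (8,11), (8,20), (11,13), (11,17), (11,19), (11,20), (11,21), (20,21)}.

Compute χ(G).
Clique number ω(G) = 3 (lower bound: χ ≥ ω).
The clique on [0, 11, 19] has size 3, forcing χ ≥ 3, and the coloring below uses 3 colors, so χ(G) = 3.
A valid 3-coloring: color 1: [11]; color 2: [8, 13, 17, 19, 21]; color 3: [0, 2, 6, 7, 20].

χ(G) = 3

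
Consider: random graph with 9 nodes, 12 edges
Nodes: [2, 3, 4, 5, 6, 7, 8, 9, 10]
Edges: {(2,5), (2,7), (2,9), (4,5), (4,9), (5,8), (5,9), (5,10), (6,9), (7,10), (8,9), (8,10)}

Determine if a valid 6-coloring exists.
Yes, G is 6-colorable

A valid 6-coloring: color 1: [3, 9, 10]; color 2: [5, 6, 7]; color 3: [2, 4, 8].
(χ(G) = 3 ≤ 6.)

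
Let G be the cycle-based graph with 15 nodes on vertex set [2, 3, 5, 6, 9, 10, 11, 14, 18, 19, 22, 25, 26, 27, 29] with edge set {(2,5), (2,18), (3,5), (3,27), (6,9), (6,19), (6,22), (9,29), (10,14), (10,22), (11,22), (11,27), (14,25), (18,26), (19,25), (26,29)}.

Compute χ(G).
Clique number ω(G) = 2 (lower bound: χ ≥ ω).
Odd cycle [11, 22, 6, 9, 29, 26, 18, 2, 5, 3, 27] needs 3 colors (χ ≥ 3).
The coloring below uses 3 colors, so χ(G) = 3.
A valid 3-coloring: color 1: [2, 9, 14, 19, 22, 26, 27]; color 2: [3, 6, 10, 11, 18, 25, 29]; color 3: [5].

χ(G) = 3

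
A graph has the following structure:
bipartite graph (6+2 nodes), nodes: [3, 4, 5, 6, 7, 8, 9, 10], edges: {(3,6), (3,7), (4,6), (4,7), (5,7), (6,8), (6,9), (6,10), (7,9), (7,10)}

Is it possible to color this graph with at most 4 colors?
A valid 4-coloring: color 1: [6, 7]; color 2: [3, 4, 5, 8, 9, 10].
(χ(G) = 2 ≤ 4.)

Yes, G is 4-colorable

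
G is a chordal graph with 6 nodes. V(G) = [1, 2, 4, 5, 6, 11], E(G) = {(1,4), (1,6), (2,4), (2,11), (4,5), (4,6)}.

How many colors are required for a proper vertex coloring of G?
χ(G) = 3

Clique number ω(G) = 3 (lower bound: χ ≥ ω).
The clique on [1, 4, 6] has size 3, forcing χ ≥ 3, and the coloring below uses 3 colors, so χ(G) = 3.
A valid 3-coloring: color 1: [4, 11]; color 2: [1, 2, 5]; color 3: [6].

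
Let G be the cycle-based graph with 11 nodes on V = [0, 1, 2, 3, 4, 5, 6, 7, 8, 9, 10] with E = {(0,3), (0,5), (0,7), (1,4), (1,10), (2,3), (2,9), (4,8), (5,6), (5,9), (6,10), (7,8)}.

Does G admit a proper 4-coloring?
A valid 4-coloring: color 1: [3, 4, 5, 7, 10]; color 2: [0, 1, 2, 6, 8]; color 3: [9].
(χ(G) = 3 ≤ 4.)

Yes, G is 4-colorable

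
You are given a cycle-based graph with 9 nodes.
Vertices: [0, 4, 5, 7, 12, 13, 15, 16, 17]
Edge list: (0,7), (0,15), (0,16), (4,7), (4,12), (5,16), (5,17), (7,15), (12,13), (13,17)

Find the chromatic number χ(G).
Clique number ω(G) = 3 (lower bound: χ ≥ ω).
The clique on [0, 7, 15] has size 3, forcing χ ≥ 3, and the coloring below uses 3 colors, so χ(G) = 3.
A valid 3-coloring: color 1: [0, 4, 5, 13]; color 2: [7, 12, 16, 17]; color 3: [15].

χ(G) = 3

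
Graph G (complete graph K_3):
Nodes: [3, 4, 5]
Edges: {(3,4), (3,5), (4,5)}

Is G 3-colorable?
A valid 3-coloring: color 1: [4]; color 2: [5]; color 3: [3].
(χ(G) = 3 ≤ 3.)

Yes, G is 3-colorable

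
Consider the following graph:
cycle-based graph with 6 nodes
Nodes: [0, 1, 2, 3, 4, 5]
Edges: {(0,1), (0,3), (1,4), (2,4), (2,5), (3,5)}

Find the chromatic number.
Clique number ω(G) = 2 (lower bound: χ ≥ ω).
The graph is bipartite (no odd cycle), so 2 colors suffice: χ(G) = 2.
A valid 2-coloring: color 1: [0, 4, 5]; color 2: [1, 2, 3].

χ(G) = 2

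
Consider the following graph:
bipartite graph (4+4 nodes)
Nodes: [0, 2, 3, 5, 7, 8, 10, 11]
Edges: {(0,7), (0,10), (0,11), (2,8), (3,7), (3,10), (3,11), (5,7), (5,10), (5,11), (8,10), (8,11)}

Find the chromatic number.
χ(G) = 2

Clique number ω(G) = 2 (lower bound: χ ≥ ω).
The graph is bipartite (no odd cycle), so 2 colors suffice: χ(G) = 2.
A valid 2-coloring: color 1: [2, 7, 10, 11]; color 2: [0, 3, 5, 8].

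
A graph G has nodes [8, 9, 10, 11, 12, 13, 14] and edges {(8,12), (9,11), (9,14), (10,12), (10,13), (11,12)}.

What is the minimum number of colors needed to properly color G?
Clique number ω(G) = 2 (lower bound: χ ≥ ω).
The graph is bipartite (no odd cycle), so 2 colors suffice: χ(G) = 2.
A valid 2-coloring: color 1: [9, 12, 13]; color 2: [8, 10, 11, 14].

χ(G) = 2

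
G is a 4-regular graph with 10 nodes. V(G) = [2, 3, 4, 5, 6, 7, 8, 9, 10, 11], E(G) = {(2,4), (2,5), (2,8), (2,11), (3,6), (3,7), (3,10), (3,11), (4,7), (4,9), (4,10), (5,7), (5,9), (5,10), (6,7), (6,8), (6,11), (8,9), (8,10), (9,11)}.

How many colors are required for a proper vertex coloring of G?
Clique number ω(G) = 3 (lower bound: χ ≥ ω).
The clique on [3, 6, 11] has size 3, forcing χ ≥ 3, and the coloring below uses 3 colors, so χ(G) = 3.
A valid 3-coloring: color 1: [2, 6, 9, 10]; color 2: [3, 4, 5, 8]; color 3: [7, 11].

χ(G) = 3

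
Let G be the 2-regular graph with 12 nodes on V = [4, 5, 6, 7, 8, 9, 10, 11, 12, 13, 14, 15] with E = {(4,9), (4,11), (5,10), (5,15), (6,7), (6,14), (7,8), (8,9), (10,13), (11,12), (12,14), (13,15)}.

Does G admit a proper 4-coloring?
Yes, G is 4-colorable

A valid 4-coloring: color 1: [4, 6, 8, 10, 12, 15]; color 2: [5, 7, 9, 11, 13, 14].
(χ(G) = 2 ≤ 4.)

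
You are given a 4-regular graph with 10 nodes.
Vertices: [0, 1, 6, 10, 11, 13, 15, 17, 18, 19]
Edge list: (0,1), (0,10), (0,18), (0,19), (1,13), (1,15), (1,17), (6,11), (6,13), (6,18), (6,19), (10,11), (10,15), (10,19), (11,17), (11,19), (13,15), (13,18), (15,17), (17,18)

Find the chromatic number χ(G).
χ(G) = 4

Clique number ω(G) = 3 (lower bound: χ ≥ ω).
Suppose a proper 3-coloring c exists. The clique [0, 10, 19] takes 3 distinct colors; by symmetry let c(0) = 1, c(10) = 2, c(19) = 3.
- Vertex 11: neighbors [10, 19] already have colors [2, 3] ⇒ c(11) = 1.
- Vertex 6: neighbors [11, 19] already have colors [1, 3] ⇒ c(6) = 2.
- Vertex 18: neighbors [0, 6] already have colors [1, 2] ⇒ c(18) = 3.
- Vertex 13: neighbors [6, 18] already have colors [2, 3] ⇒ c(13) = 1.
- Vertex 15: neighbors [13, 10] already have colors [1, 2] ⇒ c(15) = 3.
- Vertex 1: neighbors [0, 15] already have colors [1, 3] ⇒ c(1) = 2.
- Vertex 17: neighbors [11, 1, 15] already have colors [1, 2, 3] — all 3 colors blocked. Contradiction.
The forced assignments end in a contradiction, so G has no proper 3-coloring (χ ≥ 4).
The coloring below uses 4 colors, so χ(G) = 4.
A valid 4-coloring: color 1: [0, 11, 13]; color 2: [15, 18, 19]; color 3: [6, 10, 17]; color 4: [1].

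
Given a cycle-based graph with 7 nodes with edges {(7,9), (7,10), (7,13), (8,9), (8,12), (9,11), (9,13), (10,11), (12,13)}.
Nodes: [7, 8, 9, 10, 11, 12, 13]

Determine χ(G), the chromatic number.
Clique number ω(G) = 3 (lower bound: χ ≥ ω).
The clique on [7, 9, 13] has size 3, forcing χ ≥ 3, and the coloring below uses 3 colors, so χ(G) = 3.
A valid 3-coloring: color 1: [9, 10, 12]; color 2: [8, 11, 13]; color 3: [7].

χ(G) = 3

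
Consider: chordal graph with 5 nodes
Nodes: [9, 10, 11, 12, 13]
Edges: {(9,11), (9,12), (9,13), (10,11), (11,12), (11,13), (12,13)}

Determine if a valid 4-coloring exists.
A valid 4-coloring: color 1: [11]; color 2: [9, 10]; color 3: [12]; color 4: [13].
(χ(G) = 4 ≤ 4.)

Yes, G is 4-colorable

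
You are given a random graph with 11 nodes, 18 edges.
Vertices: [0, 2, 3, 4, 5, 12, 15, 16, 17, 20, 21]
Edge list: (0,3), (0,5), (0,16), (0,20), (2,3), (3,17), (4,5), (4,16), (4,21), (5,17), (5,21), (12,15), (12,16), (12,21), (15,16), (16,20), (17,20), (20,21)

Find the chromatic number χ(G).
χ(G) = 3

Clique number ω(G) = 3 (lower bound: χ ≥ ω).
The clique on [4, 5, 21] has size 3, forcing χ ≥ 3, and the coloring below uses 3 colors, so χ(G) = 3.
A valid 3-coloring: color 1: [3, 5, 16]; color 2: [0, 2, 15, 17, 21]; color 3: [4, 12, 20].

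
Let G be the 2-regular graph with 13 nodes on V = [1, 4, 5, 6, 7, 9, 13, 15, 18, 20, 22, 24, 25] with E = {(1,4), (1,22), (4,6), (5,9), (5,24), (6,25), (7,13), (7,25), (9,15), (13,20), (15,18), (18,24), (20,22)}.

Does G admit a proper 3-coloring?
A valid 3-coloring: color 1: [4, 5, 13, 18, 22, 25]; color 2: [1, 6, 7, 9, 20, 24]; color 3: [15].
(χ(G) = 3 ≤ 3.)

Yes, G is 3-colorable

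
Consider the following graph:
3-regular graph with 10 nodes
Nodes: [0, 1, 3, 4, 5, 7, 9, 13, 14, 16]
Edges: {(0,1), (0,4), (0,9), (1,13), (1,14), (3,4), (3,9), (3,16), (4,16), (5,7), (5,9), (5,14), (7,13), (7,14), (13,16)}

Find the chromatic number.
χ(G) = 3

Clique number ω(G) = 3 (lower bound: χ ≥ ω).
The clique on [3, 4, 16] has size 3, forcing χ ≥ 3, and the coloring below uses 3 colors, so χ(G) = 3.
A valid 3-coloring: color 1: [4, 9, 13, 14]; color 2: [1, 3, 7]; color 3: [0, 5, 16].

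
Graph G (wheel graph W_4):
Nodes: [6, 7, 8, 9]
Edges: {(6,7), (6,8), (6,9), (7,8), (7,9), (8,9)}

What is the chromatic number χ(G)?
χ(G) = 4

Clique number ω(G) = 4 (lower bound: χ ≥ ω).
The clique on [6, 7, 8, 9] has size 4, forcing χ ≥ 4, and the coloring below uses 4 colors, so χ(G) = 4.
A valid 4-coloring: color 1: [6]; color 2: [9]; color 3: [8]; color 4: [7].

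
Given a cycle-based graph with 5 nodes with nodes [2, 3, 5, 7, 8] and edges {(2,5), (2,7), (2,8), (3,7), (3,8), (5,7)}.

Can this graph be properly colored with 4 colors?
A valid 4-coloring: color 1: [2, 3]; color 2: [7, 8]; color 3: [5].
(χ(G) = 3 ≤ 4.)

Yes, G is 4-colorable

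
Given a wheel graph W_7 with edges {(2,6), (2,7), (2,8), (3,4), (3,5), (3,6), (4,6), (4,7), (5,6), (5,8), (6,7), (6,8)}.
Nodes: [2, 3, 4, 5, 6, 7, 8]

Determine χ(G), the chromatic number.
Clique number ω(G) = 3 (lower bound: χ ≥ ω).
The clique on [2, 6, 8] has size 3, forcing χ ≥ 3, and the coloring below uses 3 colors, so χ(G) = 3.
A valid 3-coloring: color 1: [6]; color 2: [3, 7, 8]; color 3: [2, 4, 5].

χ(G) = 3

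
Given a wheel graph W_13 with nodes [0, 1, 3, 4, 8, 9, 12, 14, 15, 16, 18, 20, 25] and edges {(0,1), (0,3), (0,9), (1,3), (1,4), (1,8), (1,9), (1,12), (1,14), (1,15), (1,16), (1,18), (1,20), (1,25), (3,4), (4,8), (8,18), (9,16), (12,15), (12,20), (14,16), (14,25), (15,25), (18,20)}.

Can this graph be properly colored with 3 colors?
A valid 3-coloring: color 1: [1]; color 2: [0, 4, 12, 16, 18, 25]; color 3: [3, 8, 9, 14, 15, 20].
(χ(G) = 3 ≤ 3.)

Yes, G is 3-colorable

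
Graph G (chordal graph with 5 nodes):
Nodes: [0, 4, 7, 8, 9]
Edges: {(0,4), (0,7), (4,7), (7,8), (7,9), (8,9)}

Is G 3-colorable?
Yes, G is 3-colorable

A valid 3-coloring: color 1: [7]; color 2: [4, 9]; color 3: [0, 8].
(χ(G) = 3 ≤ 3.)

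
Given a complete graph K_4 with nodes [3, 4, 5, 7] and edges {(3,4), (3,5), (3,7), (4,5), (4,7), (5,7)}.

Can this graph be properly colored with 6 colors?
Yes, G is 6-colorable

A valid 6-coloring: color 1: [3]; color 2: [5]; color 3: [4]; color 4: [7].
(χ(G) = 4 ≤ 6.)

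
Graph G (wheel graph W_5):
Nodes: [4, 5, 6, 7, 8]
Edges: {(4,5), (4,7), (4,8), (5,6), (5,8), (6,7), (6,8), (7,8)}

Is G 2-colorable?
The clique on vertices [4, 5, 8] has size 3 > 2, so it alone needs 3 colors.

No, G is not 2-colorable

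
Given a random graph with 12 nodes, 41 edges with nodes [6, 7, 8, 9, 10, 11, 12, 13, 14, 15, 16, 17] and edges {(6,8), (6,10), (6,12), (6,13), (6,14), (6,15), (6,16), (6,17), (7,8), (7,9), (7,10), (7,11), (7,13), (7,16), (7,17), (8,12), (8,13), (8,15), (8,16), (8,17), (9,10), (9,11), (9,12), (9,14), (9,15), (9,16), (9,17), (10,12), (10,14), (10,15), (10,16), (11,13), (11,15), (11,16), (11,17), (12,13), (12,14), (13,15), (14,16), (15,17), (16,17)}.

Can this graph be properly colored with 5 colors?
A valid 5-coloring: color 1: [12, 15, 16]; color 2: [8, 9]; color 3: [13, 14, 17]; color 4: [6, 7]; color 5: [10, 11].
(χ(G) = 5 ≤ 5.)

Yes, G is 5-colorable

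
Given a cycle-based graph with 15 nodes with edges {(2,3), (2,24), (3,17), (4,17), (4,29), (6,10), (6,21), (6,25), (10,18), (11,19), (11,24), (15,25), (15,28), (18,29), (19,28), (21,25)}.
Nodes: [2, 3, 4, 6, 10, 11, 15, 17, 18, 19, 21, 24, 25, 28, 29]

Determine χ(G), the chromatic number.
χ(G) = 3

Clique number ω(G) = 3 (lower bound: χ ≥ ω).
The clique on [6, 21, 25] has size 3, forcing χ ≥ 3, and the coloring below uses 3 colors, so χ(G) = 3.
A valid 3-coloring: color 1: [2, 10, 11, 17, 25, 28, 29]; color 2: [3, 4, 6, 15, 18, 19, 24]; color 3: [21].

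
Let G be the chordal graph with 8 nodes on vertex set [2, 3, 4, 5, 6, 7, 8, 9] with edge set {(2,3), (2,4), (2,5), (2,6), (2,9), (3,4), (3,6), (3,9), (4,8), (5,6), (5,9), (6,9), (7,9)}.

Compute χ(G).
Clique number ω(G) = 4 (lower bound: χ ≥ ω).
The clique on [2, 3, 6, 9] has size 4, forcing χ ≥ 4, and the coloring below uses 4 colors, so χ(G) = 4.
A valid 4-coloring: color 1: [4, 9]; color 2: [2, 7, 8]; color 3: [6]; color 4: [3, 5].

χ(G) = 4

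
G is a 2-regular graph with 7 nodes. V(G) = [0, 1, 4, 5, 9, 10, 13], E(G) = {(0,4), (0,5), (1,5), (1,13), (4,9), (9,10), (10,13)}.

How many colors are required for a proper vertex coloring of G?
Clique number ω(G) = 2 (lower bound: χ ≥ ω).
Odd cycle [5, 0, 4, 9, 10, 13, 1] needs 3 colors (χ ≥ 3).
The coloring below uses 3 colors, so χ(G) = 3.
A valid 3-coloring: color 1: [5, 9, 13]; color 2: [1, 4, 10]; color 3: [0].

χ(G) = 3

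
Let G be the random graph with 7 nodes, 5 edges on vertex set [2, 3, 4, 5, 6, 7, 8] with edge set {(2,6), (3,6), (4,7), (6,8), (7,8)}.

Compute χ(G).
Clique number ω(G) = 2 (lower bound: χ ≥ ω).
The graph is bipartite (no odd cycle), so 2 colors suffice: χ(G) = 2.
A valid 2-coloring: color 1: [5, 6, 7]; color 2: [2, 3, 4, 8].

χ(G) = 2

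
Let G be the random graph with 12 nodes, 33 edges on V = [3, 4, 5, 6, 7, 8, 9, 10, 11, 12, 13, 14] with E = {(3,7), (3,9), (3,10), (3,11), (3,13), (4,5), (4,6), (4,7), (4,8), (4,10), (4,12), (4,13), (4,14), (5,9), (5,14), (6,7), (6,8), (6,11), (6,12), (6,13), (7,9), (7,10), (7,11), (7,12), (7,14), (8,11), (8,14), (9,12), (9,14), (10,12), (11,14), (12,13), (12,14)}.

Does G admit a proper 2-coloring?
No, G is not 2-colorable

The clique on vertices [7, 9, 12, 14] has size 4 > 2, so it alone needs 4 colors.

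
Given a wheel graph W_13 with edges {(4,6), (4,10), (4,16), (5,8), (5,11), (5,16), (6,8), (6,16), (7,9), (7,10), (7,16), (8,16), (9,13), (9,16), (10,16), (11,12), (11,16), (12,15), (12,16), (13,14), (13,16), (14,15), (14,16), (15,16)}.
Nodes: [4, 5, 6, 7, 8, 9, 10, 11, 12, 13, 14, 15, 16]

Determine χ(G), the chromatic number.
χ(G) = 3

Clique number ω(G) = 3 (lower bound: χ ≥ ω).
The clique on [4, 10, 16] has size 3, forcing χ ≥ 3, and the coloring below uses 3 colors, so χ(G) = 3.
A valid 3-coloring: color 1: [16]; color 2: [5, 6, 9, 10, 12, 14]; color 3: [4, 7, 8, 11, 13, 15].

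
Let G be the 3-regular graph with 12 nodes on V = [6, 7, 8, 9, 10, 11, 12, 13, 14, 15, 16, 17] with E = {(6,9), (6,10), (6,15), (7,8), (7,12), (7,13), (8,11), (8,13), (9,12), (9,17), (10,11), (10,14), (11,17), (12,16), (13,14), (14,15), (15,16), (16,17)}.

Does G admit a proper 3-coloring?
A valid 3-coloring: color 1: [10, 12, 13, 15, 17]; color 2: [8, 9, 14, 16]; color 3: [6, 7, 11].
(χ(G) = 3 ≤ 3.)

Yes, G is 3-colorable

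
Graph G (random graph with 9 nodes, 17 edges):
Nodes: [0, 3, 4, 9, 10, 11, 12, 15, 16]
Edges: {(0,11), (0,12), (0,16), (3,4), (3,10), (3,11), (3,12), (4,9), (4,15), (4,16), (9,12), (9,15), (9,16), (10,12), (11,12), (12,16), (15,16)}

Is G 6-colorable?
Yes, G is 6-colorable

A valid 6-coloring: color 1: [4, 12]; color 2: [10, 11, 16]; color 3: [0, 3, 9]; color 4: [15].
(χ(G) = 4 ≤ 6.)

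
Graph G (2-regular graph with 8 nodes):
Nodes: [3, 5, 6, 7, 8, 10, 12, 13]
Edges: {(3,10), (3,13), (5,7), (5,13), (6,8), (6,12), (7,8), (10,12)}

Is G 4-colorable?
Yes, G is 4-colorable

A valid 4-coloring: color 1: [3, 5, 8, 12]; color 2: [6, 7, 10, 13].
(χ(G) = 2 ≤ 4.)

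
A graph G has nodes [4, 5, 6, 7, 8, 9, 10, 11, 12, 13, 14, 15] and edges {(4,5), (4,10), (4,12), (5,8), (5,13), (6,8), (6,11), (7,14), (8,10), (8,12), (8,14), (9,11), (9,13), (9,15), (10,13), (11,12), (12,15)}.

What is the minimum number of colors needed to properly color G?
Clique number ω(G) = 2 (lower bound: χ ≥ ω).
The graph is bipartite (no odd cycle), so 2 colors suffice: χ(G) = 2.
A valid 2-coloring: color 1: [4, 7, 8, 11, 13, 15]; color 2: [5, 6, 9, 10, 12, 14].

χ(G) = 2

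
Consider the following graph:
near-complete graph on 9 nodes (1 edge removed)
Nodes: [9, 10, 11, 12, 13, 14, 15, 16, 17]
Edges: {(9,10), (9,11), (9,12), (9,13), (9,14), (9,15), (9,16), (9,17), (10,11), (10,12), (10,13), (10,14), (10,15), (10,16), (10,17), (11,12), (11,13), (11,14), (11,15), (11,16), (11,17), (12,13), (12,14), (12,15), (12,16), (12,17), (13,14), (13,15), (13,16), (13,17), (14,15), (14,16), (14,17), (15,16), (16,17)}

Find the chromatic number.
Clique number ω(G) = 8 (lower bound: χ ≥ ω).
The clique on [9, 10, 11, 12, 13, 14, 16, 17] has size 8, forcing χ ≥ 8, and the coloring below uses 8 colors, so χ(G) = 8.
A valid 8-coloring: color 1: [12]; color 2: [11]; color 3: [9]; color 4: [10]; color 5: [14]; color 6: [13]; color 7: [16]; color 8: [15, 17].

χ(G) = 8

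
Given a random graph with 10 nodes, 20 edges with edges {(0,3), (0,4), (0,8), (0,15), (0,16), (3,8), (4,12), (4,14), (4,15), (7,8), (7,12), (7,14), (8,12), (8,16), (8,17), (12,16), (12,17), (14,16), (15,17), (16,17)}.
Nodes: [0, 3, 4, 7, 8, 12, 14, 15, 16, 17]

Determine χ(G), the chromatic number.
Clique number ω(G) = 4 (lower bound: χ ≥ ω).
The clique on [8, 12, 16, 17] has size 4, forcing χ ≥ 4, and the coloring below uses 4 colors, so χ(G) = 4.
A valid 4-coloring: color 1: [8, 14, 15]; color 2: [0, 12]; color 3: [3, 4, 7, 16]; color 4: [17].

χ(G) = 4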